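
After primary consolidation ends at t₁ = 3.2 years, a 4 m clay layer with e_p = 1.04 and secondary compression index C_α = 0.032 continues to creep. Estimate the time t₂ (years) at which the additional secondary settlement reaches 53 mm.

t₂ ≈ 22.4 years

S_s = C_α·H/(1+e_p)·log₁₀(t₂/t₁) ⇒ log₁₀(t₂/t₁) = S_s·(1+e_p)/(C_α·H).
log₁₀(t₂/t₁) = 0.053 × (1+1.04) / (0.032×4) = 0.8447
t₂ = t₁ × 10^0.8447 = 3.2 × 6.993 = 22.38 years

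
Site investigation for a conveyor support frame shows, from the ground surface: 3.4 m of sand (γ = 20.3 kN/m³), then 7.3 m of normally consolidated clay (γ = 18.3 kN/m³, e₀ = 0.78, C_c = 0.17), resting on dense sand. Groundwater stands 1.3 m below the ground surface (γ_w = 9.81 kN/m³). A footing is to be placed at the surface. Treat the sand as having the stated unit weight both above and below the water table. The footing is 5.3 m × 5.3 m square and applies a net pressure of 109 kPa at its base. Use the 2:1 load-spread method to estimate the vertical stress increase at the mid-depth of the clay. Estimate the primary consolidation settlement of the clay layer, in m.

Mid-depth of clay below the ground surface: z = 3.4 + 7.3/2 = 7.05 m.
Total vertical stress at mid-clay: σ_v = 20.3×3.4 + 18.3×3.65 = 135.81 kPa.
Pore pressure: u = 9.81×(7.05 − 1.3) = 56.408 kPa.
Initial effective stress: σ'_0 = σ_v − u = 135.81 − 56.408 = 79.402 kPa.
Stress increase at mid-clay by the 2:1 spreading method:
Δσ = qBL/((B+z)(L+z)) = 109×5.3×5.3/((5.3+7.05)(5.3+7.05)) = 20.074 kPa
Final effective stress: σ'_f = σ'_0 + Δσ = 79.402 + 20.074 = 99.476 kPa.
Normally consolidated clay, so the full stress increment lies on the virgin compression line:
S_c = C_c·H/(1+e₀)·log₁₀(σ'_f/σ'_0) = 0.17×7.3/(1+0.78)×log₁₀(99.476/79.402)
    = 0.69719 × 0.097887 = 0.06825 m

S_c ≈ 0.0682 m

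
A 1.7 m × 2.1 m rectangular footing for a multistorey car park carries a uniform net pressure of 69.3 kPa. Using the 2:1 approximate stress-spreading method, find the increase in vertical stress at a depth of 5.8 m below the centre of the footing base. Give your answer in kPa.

By the 2:1 method the load spreads at 1 horizontal : 2 vertical, so at depth z the loaded area has grown by z in each plan dimension:
Δσ = qBL/((B+z)(L+z)) = 69.3×1.7×2.1/((1.7+5.8)(2.1+5.8)) = 4.1755 kPa

Δσ_z ≈ 4.18 kPa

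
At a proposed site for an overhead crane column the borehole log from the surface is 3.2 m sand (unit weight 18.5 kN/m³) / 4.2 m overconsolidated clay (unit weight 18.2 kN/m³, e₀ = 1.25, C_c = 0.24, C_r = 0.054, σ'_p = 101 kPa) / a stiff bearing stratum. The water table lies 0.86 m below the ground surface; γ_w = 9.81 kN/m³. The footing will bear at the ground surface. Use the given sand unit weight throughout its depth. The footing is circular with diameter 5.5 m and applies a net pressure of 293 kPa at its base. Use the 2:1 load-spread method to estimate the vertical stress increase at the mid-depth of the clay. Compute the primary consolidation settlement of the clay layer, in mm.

Mid-depth of clay below the ground surface: z = 3.2 + 4.2/2 = 5.3 m.
Total vertical stress at mid-clay: σ_v = 18.5×3.2 + 18.2×2.1 = 97.42 kPa.
Pore pressure: u = 9.81×(5.3 − 0.86) = 43.556 kPa.
Initial effective stress: σ'_0 = σ_v − u = 97.42 − 43.556 = 53.864 kPa.
Stress increase at mid-clay by the 2:1 spreading method:
Δσ ≈ qD²/(D+z)² = 293×5.5²/(5.5+5.3)² = 75.988 kPa
Final effective stress: σ'_f = 53.864 + 75.988 = 129.85 kPa.
σ'_f = 129.85 > σ'_p = 101 kPa, so the stress path crosses the preconsolidation pressure — recompression up to σ'_p, then virgin compression beyond:
S_c = H/(1+e₀)·[C_r·log₁₀(σ'_p/σ'_0) + C_c·log₁₀(σ'_f/σ'_p)]
    = 4.2/2.25 × [0.054×log₁₀(101/53.864) + 0.24×log₁₀(129.85/101)]
    = 1.8667 × [0.014743 + 0.026189] = 0.07641 m

S_c ≈ 76.4 mm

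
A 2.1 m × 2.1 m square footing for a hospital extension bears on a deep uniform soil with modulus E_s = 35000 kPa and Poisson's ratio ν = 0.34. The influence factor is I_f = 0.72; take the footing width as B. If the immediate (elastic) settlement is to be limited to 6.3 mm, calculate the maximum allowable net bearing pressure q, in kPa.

q ≈ 165 kPa

S_e = q·B·(1−ν²)/E_s · I_f  ⇒  q = S_e·E_s / (B·(1−ν²)·I_f).
q = 0.0063 × 35000 / (2.1 × 0.8844 × 0.72) = 164.9 kPa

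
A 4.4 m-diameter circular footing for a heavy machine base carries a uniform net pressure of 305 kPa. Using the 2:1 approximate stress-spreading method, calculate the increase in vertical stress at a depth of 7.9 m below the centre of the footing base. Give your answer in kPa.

By the 2:1 method the load spreads at 1 horizontal : 2 vertical, so at depth z the loaded area has grown by z in each plan dimension:
Δσ ≈ qD²/(D+z)² = 305×4.4²/(4.4+7.9)² = 39.03 kPa

Δσ_z ≈ 39 kPa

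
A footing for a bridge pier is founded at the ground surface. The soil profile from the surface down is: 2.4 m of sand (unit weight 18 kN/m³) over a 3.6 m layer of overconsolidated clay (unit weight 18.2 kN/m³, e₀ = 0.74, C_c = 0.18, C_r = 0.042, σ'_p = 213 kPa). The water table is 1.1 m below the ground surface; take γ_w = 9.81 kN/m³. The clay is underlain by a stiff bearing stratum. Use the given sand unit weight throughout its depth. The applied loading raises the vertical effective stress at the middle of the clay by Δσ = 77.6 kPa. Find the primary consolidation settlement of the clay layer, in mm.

Mid-depth of clay below the ground surface: z = 2.4 + 3.6/2 = 4.2 m.
Total vertical stress at mid-clay: σ_v = 18×2.4 + 18.2×1.8 = 75.96 kPa.
Pore pressure: u = 9.81×(4.2 − 1.1) = 30.411 kPa.
Initial effective stress: σ'_0 = σ_v − u = 75.96 − 30.411 = 45.549 kPa.
Final effective stress: σ'_f = 45.549 + 77.6 = 123.15 kPa.
σ'_f = 123.15 ≤ σ'_p = 213 kPa, so the clay remains overconsolidated and only the recompression index applies:
S_c = C_r·H/(1+e₀)·log₁₀(σ'_f/σ'_0) = 0.042×3.6/1.74×log₁₀(123.15/45.549)
    = 0.086898 × 0.43196 = 0.03754 m

S_c ≈ 37.5 mm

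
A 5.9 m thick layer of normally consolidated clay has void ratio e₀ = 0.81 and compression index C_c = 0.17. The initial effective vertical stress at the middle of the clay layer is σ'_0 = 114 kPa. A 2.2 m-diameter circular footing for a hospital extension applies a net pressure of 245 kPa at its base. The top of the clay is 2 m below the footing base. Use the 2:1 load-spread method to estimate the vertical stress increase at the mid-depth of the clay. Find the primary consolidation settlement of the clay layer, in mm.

S_c ≈ 44.6 mm

Mid-depth of clay below the footing base: z = 2 + 5.9/2 = 4.95 m.
Stress increase at mid-clay by the 2:1 spreading method:
Δσ ≈ qD²/(D+z)² = 245×2.2²/(2.2+4.95)² = 23.195 kPa
Final effective stress: σ'_f = σ'_0 + Δσ = 114 + 23.195 = 137.19 kPa.
Normally consolidated clay, so the full stress increment lies on the virgin compression line:
S_c = C_c·H/(1+e₀)·log₁₀(σ'_f/σ'_0) = 0.17×5.9/(1+0.81)×log₁₀(137.19/114)
    = 0.55414 × 0.080418 = 0.04456 m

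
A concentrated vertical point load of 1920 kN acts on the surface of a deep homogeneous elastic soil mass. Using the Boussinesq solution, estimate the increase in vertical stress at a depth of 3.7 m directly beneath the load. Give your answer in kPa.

Δσ_z ≈ 67 kPa

Boussinesq vertical stress below a point load on an elastic half-space:
Δσ_z = 3P/(2πz²) · [1 + (r/z)²]^(−5/2)
r/z = 0/3.7 = 0; [1+(r/z)²]^(−5/2) = 1.
Δσ_z = 3×1920/(2π×3.7²) × 1 = 66.964 × 1 = 66.96 kPa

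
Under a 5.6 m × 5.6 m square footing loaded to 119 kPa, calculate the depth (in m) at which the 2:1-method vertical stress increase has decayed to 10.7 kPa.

2:1 spreading — at depth z the loaded area has grown by z in each plan dimension:
qB²/(B+z)² = Δσ_z ⇒ z = B(√(q/Δσ_z) − 1) = 5.6×(√(119/10.7) − 1) = 13.08 m

z ≈ 13.1 m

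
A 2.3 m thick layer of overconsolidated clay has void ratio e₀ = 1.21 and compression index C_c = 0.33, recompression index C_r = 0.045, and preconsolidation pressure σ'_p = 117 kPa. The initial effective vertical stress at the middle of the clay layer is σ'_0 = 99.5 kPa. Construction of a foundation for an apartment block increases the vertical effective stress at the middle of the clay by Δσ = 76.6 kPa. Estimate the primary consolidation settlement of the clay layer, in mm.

Final effective stress: σ'_f = 99.5 + 76.6 = 176.1 kPa.
σ'_f = 176.1 > σ'_p = 117 kPa, so the stress path crosses the preconsolidation pressure — recompression up to σ'_p, then virgin compression beyond:
S_c = H/(1+e₀)·[C_r·log₁₀(σ'_p/σ'_0) + C_c·log₁₀(σ'_f/σ'_p)]
    = 2.3/2.21 × [0.045×log₁₀(117/99.5) + 0.33×log₁₀(176.1/117)]
    = 1.0407 × [0.0031663 + 0.058599] = 0.06428 m

S_c ≈ 64.3 mm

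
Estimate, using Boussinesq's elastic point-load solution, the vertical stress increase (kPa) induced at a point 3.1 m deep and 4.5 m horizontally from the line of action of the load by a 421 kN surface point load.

Δσ_z ≈ 1.23 kPa

Boussinesq vertical stress below a point load on an elastic half-space:
Δσ_z = 3P/(2πz²) · [1 + (r/z)²]^(−5/2)
r/z = 4.5/3.1 = 1.4516; [1+(r/z)²]^(−5/2) = 0.05876.
Δσ_z = 3×421/(2π×3.1²) × 0.05876 = 20.917 × 0.05876 = 1.229 kPa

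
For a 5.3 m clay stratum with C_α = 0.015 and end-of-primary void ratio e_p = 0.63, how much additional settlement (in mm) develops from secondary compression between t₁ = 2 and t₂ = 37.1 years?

Secondary compression: S_s = C_α·H/(1+e_p)·log₁₀(t₂/t₁)
S_s = 0.015×5.3/(1+0.63)×log₁₀(37.1/2)
    = 0.04877 × 1.268 = 0.06186 m

S_s ≈ 61.9 mm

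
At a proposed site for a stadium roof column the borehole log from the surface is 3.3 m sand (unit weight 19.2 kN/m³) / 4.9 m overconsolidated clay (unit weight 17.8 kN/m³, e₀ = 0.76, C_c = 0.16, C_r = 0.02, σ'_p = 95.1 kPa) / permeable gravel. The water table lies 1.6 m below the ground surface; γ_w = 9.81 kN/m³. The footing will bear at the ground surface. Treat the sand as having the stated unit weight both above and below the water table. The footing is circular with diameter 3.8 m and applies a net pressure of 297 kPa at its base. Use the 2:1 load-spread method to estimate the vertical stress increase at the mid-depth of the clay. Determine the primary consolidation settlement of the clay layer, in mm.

S_c ≈ 42.6 mm

Mid-depth of clay below the ground surface: z = 3.3 + 4.9/2 = 5.75 m.
Total vertical stress at mid-clay: σ_v = 19.2×3.3 + 17.8×2.45 = 106.97 kPa.
Pore pressure: u = 9.81×(5.75 − 1.6) = 40.712 kPa.
Initial effective stress: σ'_0 = σ_v − u = 106.97 − 40.712 = 66.258 kPa.
Stress increase at mid-clay by the 2:1 spreading method:
Δσ ≈ qD²/(D+z)² = 297×3.8²/(3.8+5.75)² = 47.024 kPa
Final effective stress: σ'_f = 66.258 + 47.024 = 113.28 kPa.
σ'_f = 113.28 > σ'_p = 95.1 kPa, so the stress path crosses the preconsolidation pressure — recompression up to σ'_p, then virgin compression beyond:
S_c = H/(1+e₀)·[C_r·log₁₀(σ'_p/σ'_0) + C_c·log₁₀(σ'_f/σ'_p)]
    = 4.9/1.76 × [0.02×log₁₀(95.1/66.258) + 0.16×log₁₀(113.28/95.1)]
    = 2.7841 × [0.0031388 + 0.012156] = 0.04258 m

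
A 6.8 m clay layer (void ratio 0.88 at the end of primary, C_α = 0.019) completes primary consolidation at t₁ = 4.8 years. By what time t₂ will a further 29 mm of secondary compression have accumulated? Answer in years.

S_s = C_α·H/(1+e_p)·log₁₀(t₂/t₁) ⇒ log₁₀(t₂/t₁) = S_s·(1+e_p)/(C_α·H).
log₁₀(t₂/t₁) = 0.029 × (1+0.88) / (0.019×6.8) = 0.422
t₂ = t₁ × 10^0.422 = 4.8 × 2.642 = 12.68 years

t₂ ≈ 12.7 years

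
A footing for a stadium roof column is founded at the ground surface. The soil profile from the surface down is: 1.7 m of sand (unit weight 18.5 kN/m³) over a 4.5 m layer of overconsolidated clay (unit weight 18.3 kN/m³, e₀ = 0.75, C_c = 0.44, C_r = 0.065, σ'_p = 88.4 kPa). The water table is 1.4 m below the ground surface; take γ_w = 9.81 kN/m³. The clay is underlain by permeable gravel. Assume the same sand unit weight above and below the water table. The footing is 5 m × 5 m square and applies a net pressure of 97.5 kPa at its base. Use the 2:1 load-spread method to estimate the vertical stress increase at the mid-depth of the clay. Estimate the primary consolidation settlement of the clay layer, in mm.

S_c ≈ 35.9 mm

Mid-depth of clay below the ground surface: z = 1.7 + 4.5/2 = 3.95 m.
Total vertical stress at mid-clay: σ_v = 18.5×1.7 + 18.3×2.25 = 72.625 kPa.
Pore pressure: u = 9.81×(3.95 − 1.4) = 25.015 kPa.
Initial effective stress: σ'_0 = σ_v − u = 72.625 − 25.015 = 47.61 kPa.
Stress increase at mid-clay by the 2:1 spreading method:
Δσ = qBL/((B+z)(L+z)) = 97.5×5×5/((5+3.95)(5+3.95)) = 30.43 kPa
Final effective stress: σ'_f = 47.61 + 30.43 = 78.04 kPa.
σ'_f = 78.04 ≤ σ'_p = 88.4 kPa, so the clay remains overconsolidated and only the recompression index applies:
S_c = C_r·H/(1+e₀)·log₁₀(σ'_f/σ'_0) = 0.065×4.5/1.75×log₁₀(78.04/47.61)
    = 0.16714 × 0.21462 = 0.03587 m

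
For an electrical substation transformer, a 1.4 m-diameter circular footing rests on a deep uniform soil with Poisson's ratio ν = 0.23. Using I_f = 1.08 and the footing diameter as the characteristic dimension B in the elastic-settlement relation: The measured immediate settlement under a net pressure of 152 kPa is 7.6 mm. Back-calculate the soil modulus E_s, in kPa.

S_e = q·B·(1−ν²)/E_s · I_f  ⇒  E_s = q·B·(1−ν²)·I_f / S_e.
E_s = 152 × 1.4 × 0.9471 × 1.08 / 0.0076 = 28640 kPa

E_s ≈ 28600 kPa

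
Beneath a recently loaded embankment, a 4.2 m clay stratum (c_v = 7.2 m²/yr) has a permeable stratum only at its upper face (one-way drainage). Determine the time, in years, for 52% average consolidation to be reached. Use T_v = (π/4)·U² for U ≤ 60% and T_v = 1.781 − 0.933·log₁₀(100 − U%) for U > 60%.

Drainage path length: H_d = H = 4.2 m (single drainage).
U ≤ 60%: T_v = (π/4)·U² = (π/4)×0.52² = 0.21237.
t = T_v·H_d²/c_v = 0.21237×4.2²/7.2 = 0.5203 years.

t ≈ 0.52 years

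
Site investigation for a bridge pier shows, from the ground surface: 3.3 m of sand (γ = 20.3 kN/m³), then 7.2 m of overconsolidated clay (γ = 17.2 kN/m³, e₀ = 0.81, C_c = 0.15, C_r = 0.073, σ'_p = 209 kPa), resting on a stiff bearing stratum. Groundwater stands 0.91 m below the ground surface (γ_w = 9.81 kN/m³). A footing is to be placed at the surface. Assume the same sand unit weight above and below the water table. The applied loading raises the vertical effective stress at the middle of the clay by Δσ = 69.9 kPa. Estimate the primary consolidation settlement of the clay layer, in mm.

Mid-depth of clay below the ground surface: z = 3.3 + 7.2/2 = 6.9 m.
Total vertical stress at mid-clay: σ_v = 20.3×3.3 + 17.2×3.6 = 128.91 kPa.
Pore pressure: u = 9.81×(6.9 − 0.91) = 58.762 kPa.
Initial effective stress: σ'_0 = σ_v − u = 128.91 − 58.762 = 70.148 kPa.
Final effective stress: σ'_f = 70.148 + 69.9 = 140.05 kPa.
σ'_f = 140.05 ≤ σ'_p = 209 kPa, so the clay remains overconsolidated and only the recompression index applies:
S_c = C_r·H/(1+e₀)·log₁₀(σ'_f/σ'_0) = 0.073×7.2/1.81×log₁₀(140.05/70.148)
    = 0.29039 × 0.30027 = 0.08719 m

S_c ≈ 87.2 mm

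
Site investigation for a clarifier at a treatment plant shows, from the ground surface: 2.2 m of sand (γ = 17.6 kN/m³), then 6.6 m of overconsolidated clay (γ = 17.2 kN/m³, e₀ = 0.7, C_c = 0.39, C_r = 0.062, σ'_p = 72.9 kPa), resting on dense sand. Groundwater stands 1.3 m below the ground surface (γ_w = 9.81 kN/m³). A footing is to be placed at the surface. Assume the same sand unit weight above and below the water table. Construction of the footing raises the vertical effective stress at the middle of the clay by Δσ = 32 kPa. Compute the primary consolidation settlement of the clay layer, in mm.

S_c ≈ 142 mm

Mid-depth of clay below the ground surface: z = 2.2 + 6.6/2 = 5.5 m.
Total vertical stress at mid-clay: σ_v = 17.6×2.2 + 17.2×3.3 = 95.48 kPa.
Pore pressure: u = 9.81×(5.5 − 1.3) = 41.202 kPa.
Initial effective stress: σ'_0 = σ_v − u = 95.48 − 41.202 = 54.278 kPa.
Final effective stress: σ'_f = 54.278 + 32 = 86.278 kPa.
σ'_f = 86.278 > σ'_p = 72.9 kPa, so the stress path crosses the preconsolidation pressure — recompression up to σ'_p, then virgin compression beyond:
S_c = H/(1+e₀)·[C_r·log₁₀(σ'_p/σ'_0) + C_c·log₁₀(σ'_f/σ'_p)]
    = 6.6/1.7 × [0.062×log₁₀(72.9/54.278) + 0.39×log₁₀(86.278/72.9)]
    = 3.8824 × [0.0079424 + 0.028537] = 0.1416 m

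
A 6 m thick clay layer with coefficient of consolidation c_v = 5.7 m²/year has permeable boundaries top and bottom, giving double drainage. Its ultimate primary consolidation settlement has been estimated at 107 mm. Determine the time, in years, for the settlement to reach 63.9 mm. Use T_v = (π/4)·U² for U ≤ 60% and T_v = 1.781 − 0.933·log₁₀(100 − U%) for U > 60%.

t ≈ 0.442 years

Drainage path length: H_d = H/2 = 3 m (double drainage).
U = S(t)/S_ult = 63.9/107 = 0.5972.
U ≤ 60%: T_v = (π/4)·U² = (π/4)×0.5972² = 0.28011.
t = T_v·H_d²/c_v = 0.28011×3²/5.7 = 0.4423 years.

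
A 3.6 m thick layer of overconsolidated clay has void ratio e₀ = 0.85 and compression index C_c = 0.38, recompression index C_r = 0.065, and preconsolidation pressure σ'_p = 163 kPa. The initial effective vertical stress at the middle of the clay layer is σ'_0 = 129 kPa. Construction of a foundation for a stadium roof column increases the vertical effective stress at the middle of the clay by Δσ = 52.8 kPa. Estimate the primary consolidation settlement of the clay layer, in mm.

Final effective stress: σ'_f = 129 + 52.8 = 181.8 kPa.
σ'_f = 181.8 > σ'_p = 163 kPa, so the stress path crosses the preconsolidation pressure — recompression up to σ'_p, then virgin compression beyond:
S_c = H/(1+e₀)·[C_r·log₁₀(σ'_p/σ'_0) + C_c·log₁₀(σ'_f/σ'_p)]
    = 3.6/1.85 × [0.065×log₁₀(163/129) + 0.38×log₁₀(181.8/163)]
    = 1.9459 × [0.0066039 + 0.018014] = 0.0479 m

S_c ≈ 47.9 mm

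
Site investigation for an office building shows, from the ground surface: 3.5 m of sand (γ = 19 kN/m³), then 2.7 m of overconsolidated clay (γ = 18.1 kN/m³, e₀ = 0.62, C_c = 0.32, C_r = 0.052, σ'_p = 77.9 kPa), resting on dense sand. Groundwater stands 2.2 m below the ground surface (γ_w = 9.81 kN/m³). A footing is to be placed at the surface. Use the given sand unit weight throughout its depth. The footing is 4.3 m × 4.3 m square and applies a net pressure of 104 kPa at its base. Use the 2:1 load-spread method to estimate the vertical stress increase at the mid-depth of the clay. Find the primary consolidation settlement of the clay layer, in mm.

Mid-depth of clay below the ground surface: z = 3.5 + 2.7/2 = 4.85 m.
Total vertical stress at mid-clay: σ_v = 19×3.5 + 18.1×1.35 = 90.935 kPa.
Pore pressure: u = 9.81×(4.85 − 2.2) = 25.997 kPa.
Initial effective stress: σ'_0 = σ_v − u = 90.935 − 25.997 = 64.938 kPa.
Stress increase at mid-clay by the 2:1 spreading method:
Δσ = qBL/((B+z)(L+z)) = 104×4.3×4.3/((4.3+4.85)(4.3+4.85)) = 22.968 kPa
Final effective stress: σ'_f = 64.938 + 22.968 = 87.906 kPa.
σ'_f = 87.906 > σ'_p = 77.9 kPa, so the stress path crosses the preconsolidation pressure — recompression up to σ'_p, then virgin compression beyond:
S_c = H/(1+e₀)·[C_r·log₁₀(σ'_p/σ'_0) + C_c·log₁₀(σ'_f/σ'_p)]
    = 2.7/1.62 × [0.052×log₁₀(77.9/64.938) + 0.32×log₁₀(87.906/77.9)]
    = 1.6667 × [0.00411 + 0.016794] = 0.03484 m

S_c ≈ 34.8 mm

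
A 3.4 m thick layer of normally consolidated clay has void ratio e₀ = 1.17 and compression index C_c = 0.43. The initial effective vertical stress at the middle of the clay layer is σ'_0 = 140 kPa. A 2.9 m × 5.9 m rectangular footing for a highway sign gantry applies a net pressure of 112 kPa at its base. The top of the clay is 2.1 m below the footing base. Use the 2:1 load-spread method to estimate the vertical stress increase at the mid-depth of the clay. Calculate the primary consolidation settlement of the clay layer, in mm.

Mid-depth of clay below the footing base: z = 2.1 + 3.4/2 = 3.8 m.
Stress increase at mid-clay by the 2:1 spreading method:
Δσ = qBL/((B+z)(L+z)) = 112×2.9×5.9/((2.9+3.8)(5.9+3.8)) = 29.486 kPa
Final effective stress: σ'_f = σ'_0 + Δσ = 140 + 29.486 = 169.49 kPa.
Normally consolidated clay, so the full stress increment lies on the virgin compression line:
S_c = C_c·H/(1+e₀)·log₁₀(σ'_f/σ'_0) = 0.43×3.4/(1+1.17)×log₁₀(169.49/140)
    = 0.67373 × 0.083016 = 0.05593 m

S_c ≈ 55.9 mm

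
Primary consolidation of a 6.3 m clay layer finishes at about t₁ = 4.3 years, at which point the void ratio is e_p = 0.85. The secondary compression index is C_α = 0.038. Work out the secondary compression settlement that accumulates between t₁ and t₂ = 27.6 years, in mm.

Secondary compression: S_s = C_α·H/(1+e_p)·log₁₀(t₂/t₁)
S_s = 0.038×6.3/(1+0.85)×log₁₀(27.6/4.3)
    = 0.1294 × 0.8074 = 0.1045 m

S_s ≈ 104 mm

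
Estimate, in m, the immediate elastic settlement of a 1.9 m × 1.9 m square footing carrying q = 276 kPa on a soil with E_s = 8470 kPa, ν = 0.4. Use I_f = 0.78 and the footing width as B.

S_e ≈ 0.0406 m

Immediate (elastic) settlement: S_e = q·B·(1−ν²)/E_s · I_f.
S_e = 276 × 1.9 × (1 − 0.4²) / 8470 × 0.78
    = 276 × 1.9 × 0.84 / 8470 × 0.78
    = 0.04057 m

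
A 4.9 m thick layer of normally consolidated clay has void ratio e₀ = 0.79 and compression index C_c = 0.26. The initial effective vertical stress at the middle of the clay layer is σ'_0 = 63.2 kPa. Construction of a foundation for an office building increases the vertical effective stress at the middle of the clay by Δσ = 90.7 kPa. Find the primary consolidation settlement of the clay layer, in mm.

Final effective stress: σ'_f = σ'_0 + Δσ = 63.2 + 90.7 = 153.9 kPa.
Normally consolidated clay, so the full stress increment lies on the virgin compression line:
S_c = C_c·H/(1+e₀)·log₁₀(σ'_f/σ'_0) = 0.26×4.9/(1+0.79)×log₁₀(153.9/63.2)
    = 0.71173 × 0.38652 = 0.2751 m

S_c ≈ 275 mm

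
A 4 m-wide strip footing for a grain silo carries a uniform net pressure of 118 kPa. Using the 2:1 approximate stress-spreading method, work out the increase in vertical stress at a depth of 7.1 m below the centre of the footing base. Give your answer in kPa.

By the 2:1 method the load spreads at 1 horizontal : 2 vertical, so at depth z the loaded area has grown by z in each plan dimension:
Δσ = qB/(B+z) = 118×4/(4+7.1) = 42.523 kPa

Δσ_z ≈ 42.5 kPa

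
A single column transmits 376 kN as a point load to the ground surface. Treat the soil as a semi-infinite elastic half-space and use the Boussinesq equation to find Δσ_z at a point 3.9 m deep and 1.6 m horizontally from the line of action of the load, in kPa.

Boussinesq vertical stress below a point load on an elastic half-space:
Δσ_z = 3P/(2πz²) · [1 + (r/z)²]^(−5/2)
r/z = 1.6/3.9 = 0.41026; [1+(r/z)²]^(−5/2) = 0.6778.
Δσ_z = 3×376/(2π×3.9²) × 0.6778 = 11.803 × 0.6778 = 8 kPa

Δσ_z ≈ 8 kPa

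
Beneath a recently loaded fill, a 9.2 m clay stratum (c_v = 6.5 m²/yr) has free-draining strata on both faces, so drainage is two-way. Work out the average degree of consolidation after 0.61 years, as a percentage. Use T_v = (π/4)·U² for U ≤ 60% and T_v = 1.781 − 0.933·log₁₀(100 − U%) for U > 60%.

U ≈ 48.8 %

Drainage path length: H_d = H/2 = 4.6 m (double drainage).
T_v = c_v·t/H_d² = 6.5×0.61/4.6² = 0.18738.
T_v = 0.18738 corresponds to the U ≤ 60% branch:
U = √(4T_v/π) = 0.4884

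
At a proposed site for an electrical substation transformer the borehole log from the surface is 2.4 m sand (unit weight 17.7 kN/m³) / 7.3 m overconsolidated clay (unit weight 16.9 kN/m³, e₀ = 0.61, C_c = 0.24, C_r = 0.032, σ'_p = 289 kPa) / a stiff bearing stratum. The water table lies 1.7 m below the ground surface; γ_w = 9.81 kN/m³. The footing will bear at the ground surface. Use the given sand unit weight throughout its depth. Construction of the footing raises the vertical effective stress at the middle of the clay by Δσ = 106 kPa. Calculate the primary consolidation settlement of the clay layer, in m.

S_c ≈ 0.0631 m

Mid-depth of clay below the ground surface: z = 2.4 + 7.3/2 = 6.05 m.
Total vertical stress at mid-clay: σ_v = 17.7×2.4 + 16.9×3.65 = 104.16 kPa.
Pore pressure: u = 9.81×(6.05 − 1.7) = 42.673 kPa.
Initial effective stress: σ'_0 = σ_v − u = 104.16 − 42.673 = 61.487 kPa.
Final effective stress: σ'_f = 61.487 + 106 = 167.49 kPa.
σ'_f = 167.49 ≤ σ'_p = 289 kPa, so the clay remains overconsolidated and only the recompression index applies:
S_c = C_r·H/(1+e₀)·log₁₀(σ'_f/σ'_0) = 0.032×7.3/1.61×log₁₀(167.49/61.487)
    = 0.14509 × 0.43521 = 0.06315 m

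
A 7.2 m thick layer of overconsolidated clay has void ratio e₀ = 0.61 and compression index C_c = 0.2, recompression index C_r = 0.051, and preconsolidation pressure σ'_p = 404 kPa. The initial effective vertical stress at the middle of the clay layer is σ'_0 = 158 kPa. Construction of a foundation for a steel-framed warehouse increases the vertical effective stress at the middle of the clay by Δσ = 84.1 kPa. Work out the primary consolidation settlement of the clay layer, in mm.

S_c ≈ 42.3 mm

Final effective stress: σ'_f = 158 + 84.1 = 242.1 kPa.
σ'_f = 242.1 ≤ σ'_p = 404 kPa, so the clay remains overconsolidated and only the recompression index applies:
S_c = C_r·H/(1+e₀)·log₁₀(σ'_f/σ'_0) = 0.051×7.2/1.61×log₁₀(242.1/158)
    = 0.22807 × 0.18534 = 0.04227 m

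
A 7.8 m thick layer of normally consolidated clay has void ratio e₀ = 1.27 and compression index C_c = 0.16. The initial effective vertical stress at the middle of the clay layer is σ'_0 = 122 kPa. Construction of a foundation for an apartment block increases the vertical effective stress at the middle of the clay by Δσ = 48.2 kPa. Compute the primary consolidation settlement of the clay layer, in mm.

S_c ≈ 79.5 mm

Final effective stress: σ'_f = σ'_0 + Δσ = 122 + 48.2 = 170.2 kPa.
Normally consolidated clay, so the full stress increment lies on the virgin compression line:
S_c = C_c·H/(1+e₀)·log₁₀(σ'_f/σ'_0) = 0.16×7.8/(1+1.27)×log₁₀(170.2/122)
    = 0.54978 × 0.1446 = 0.0795 m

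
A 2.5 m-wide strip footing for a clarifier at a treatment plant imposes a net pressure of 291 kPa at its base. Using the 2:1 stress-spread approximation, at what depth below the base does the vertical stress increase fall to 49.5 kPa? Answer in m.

z ≈ 12.2 m

2:1 spreading — at depth z the loaded area has grown by z in each plan dimension:
qB/(B+z) = Δσ_z ⇒ z = qB/Δσ_z − B = 291×2.5/49.5 − 2.5 = 12.2 m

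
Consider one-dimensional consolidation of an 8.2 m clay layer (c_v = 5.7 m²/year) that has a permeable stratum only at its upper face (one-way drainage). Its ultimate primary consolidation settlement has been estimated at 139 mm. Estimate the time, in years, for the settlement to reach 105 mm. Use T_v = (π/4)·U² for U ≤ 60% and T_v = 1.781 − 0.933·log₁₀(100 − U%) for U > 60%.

Drainage path length: H_d = H = 8.2 m (single drainage).
U = S(t)/S_ult = 105/139 = 0.7554.
U > 60%: T_v = 1.781 − 0.933·log₁₀(100 − 75.54) = 0.48556.
t = T_v·H_d²/c_v = 0.48556×8.2²/5.7 = 5.728 years.

t ≈ 5.73 years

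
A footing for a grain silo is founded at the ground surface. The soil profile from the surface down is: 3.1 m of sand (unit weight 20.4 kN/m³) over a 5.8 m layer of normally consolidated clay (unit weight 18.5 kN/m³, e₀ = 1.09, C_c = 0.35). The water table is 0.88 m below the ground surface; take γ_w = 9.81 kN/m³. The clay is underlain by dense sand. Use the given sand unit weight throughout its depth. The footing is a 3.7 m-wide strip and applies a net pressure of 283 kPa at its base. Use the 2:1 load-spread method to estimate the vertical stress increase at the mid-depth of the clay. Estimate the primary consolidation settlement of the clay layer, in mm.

Mid-depth of clay below the ground surface: z = 3.1 + 5.8/2 = 6 m.
Total vertical stress at mid-clay: σ_v = 20.4×3.1 + 18.5×2.9 = 116.89 kPa.
Pore pressure: u = 9.81×(6 − 0.88) = 50.227 kPa.
Initial effective stress: σ'_0 = σ_v − u = 116.89 − 50.227 = 66.663 kPa.
Stress increase at mid-clay by the 2:1 spreading method:
Δσ = qB/(B+z) = 283×3.7/(3.7+6) = 107.95 kPa
Final effective stress: σ'_f = σ'_0 + Δσ = 66.663 + 107.95 = 174.61 kPa.
Normally consolidated clay, so the full stress increment lies on the virgin compression line:
S_c = C_c·H/(1+e₀)·log₁₀(σ'_f/σ'_0) = 0.35×5.8/(1+1.09)×log₁₀(174.61/66.663)
    = 0.97129 × 0.41818 = 0.4062 m

S_c ≈ 406 mm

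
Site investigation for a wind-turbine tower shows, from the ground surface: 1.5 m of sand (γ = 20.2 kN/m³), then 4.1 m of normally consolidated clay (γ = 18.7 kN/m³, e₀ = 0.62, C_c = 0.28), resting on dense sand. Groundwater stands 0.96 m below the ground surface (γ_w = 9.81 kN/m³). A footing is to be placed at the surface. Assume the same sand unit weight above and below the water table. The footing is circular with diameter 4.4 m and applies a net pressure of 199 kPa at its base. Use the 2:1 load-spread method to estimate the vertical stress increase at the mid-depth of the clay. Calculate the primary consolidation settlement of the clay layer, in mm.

S_c ≈ 271 mm

Mid-depth of clay below the ground surface: z = 1.5 + 4.1/2 = 3.55 m.
Total vertical stress at mid-clay: σ_v = 20.2×1.5 + 18.7×2.05 = 68.635 kPa.
Pore pressure: u = 9.81×(3.55 − 0.96) = 25.408 kPa.
Initial effective stress: σ'_0 = σ_v − u = 68.635 − 25.408 = 43.227 kPa.
Stress increase at mid-clay by the 2:1 spreading method:
Δσ ≈ qD²/(D+z)² = 199×4.4²/(4.4+3.55)² = 60.957 kPa
Final effective stress: σ'_f = σ'_0 + Δσ = 43.227 + 60.957 = 104.18 kPa.
Normally consolidated clay, so the full stress increment lies on the virgin compression line:
S_c = C_c·H/(1+e₀)·log₁₀(σ'_f/σ'_0) = 0.28×4.1/(1+0.62)×log₁₀(104.18/43.227)
    = 0.70864 × 0.38203 = 0.2707 m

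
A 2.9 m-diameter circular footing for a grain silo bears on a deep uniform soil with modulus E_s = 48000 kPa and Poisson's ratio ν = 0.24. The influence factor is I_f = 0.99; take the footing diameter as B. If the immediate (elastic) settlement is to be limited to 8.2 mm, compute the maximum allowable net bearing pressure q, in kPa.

q ≈ 145 kPa

S_e = q·B·(1−ν²)/E_s · I_f  ⇒  q = S_e·E_s / (B·(1−ν²)·I_f).
q = 0.0082 × 48000 / (2.9 × 0.9424 × 0.99) = 145.5 kPa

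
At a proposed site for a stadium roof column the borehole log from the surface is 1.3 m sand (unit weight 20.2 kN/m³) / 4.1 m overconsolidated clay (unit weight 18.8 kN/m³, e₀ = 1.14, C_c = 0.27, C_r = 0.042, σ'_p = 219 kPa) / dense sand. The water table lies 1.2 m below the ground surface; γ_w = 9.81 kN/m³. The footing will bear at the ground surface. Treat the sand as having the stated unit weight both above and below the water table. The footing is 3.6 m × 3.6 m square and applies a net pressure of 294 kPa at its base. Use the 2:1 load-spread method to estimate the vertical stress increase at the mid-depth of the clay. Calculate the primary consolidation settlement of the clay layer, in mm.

Mid-depth of clay below the ground surface: z = 1.3 + 4.1/2 = 3.35 m.
Total vertical stress at mid-clay: σ_v = 20.2×1.3 + 18.8×2.05 = 64.8 kPa.
Pore pressure: u = 9.81×(3.35 − 1.2) = 21.091 kPa.
Initial effective stress: σ'_0 = σ_v − u = 64.8 − 21.091 = 43.709 kPa.
Stress increase at mid-clay by the 2:1 spreading method:
Δσ = qBL/((B+z)(L+z)) = 294×3.6×3.6/((3.6+3.35)(3.6+3.35)) = 78.883 kPa
Final effective stress: σ'_f = 43.709 + 78.883 = 122.59 kPa.
σ'_f = 122.59 ≤ σ'_p = 219 kPa, so the clay remains overconsolidated and only the recompression index applies:
S_c = C_r·H/(1+e₀)·log₁₀(σ'_f/σ'_0) = 0.042×4.1/2.14×log₁₀(122.59/43.709)
    = 0.080468 × 0.44788 = 0.03604 m

S_c ≈ 36 mm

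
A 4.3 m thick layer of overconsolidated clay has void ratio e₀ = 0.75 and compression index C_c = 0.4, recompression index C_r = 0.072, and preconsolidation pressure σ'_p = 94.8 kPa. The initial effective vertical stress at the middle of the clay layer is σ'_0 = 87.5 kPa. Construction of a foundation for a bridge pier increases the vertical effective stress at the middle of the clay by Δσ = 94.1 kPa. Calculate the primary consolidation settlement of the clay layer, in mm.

Final effective stress: σ'_f = 87.5 + 94.1 = 181.6 kPa.
σ'_f = 181.6 > σ'_p = 94.8 kPa, so the stress path crosses the preconsolidation pressure — recompression up to σ'_p, then virgin compression beyond:
S_c = H/(1+e₀)·[C_r·log₁₀(σ'_p/σ'_0) + C_c·log₁₀(σ'_f/σ'_p)]
    = 4.3/1.75 × [0.072×log₁₀(94.8/87.5) + 0.4×log₁₀(181.6/94.8)]
    = 2.4571 × [0.0025056 + 0.11292] = 0.2836 m

S_c ≈ 284 mm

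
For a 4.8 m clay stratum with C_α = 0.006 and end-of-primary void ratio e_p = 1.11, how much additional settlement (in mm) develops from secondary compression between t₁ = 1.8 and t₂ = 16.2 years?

S_s ≈ 13 mm

Secondary compression: S_s = C_α·H/(1+e_p)·log₁₀(t₂/t₁)
S_s = 0.006×4.8/(1+1.11)×log₁₀(16.2/1.8)
    = 0.01365 × 0.9542 = 0.01302 m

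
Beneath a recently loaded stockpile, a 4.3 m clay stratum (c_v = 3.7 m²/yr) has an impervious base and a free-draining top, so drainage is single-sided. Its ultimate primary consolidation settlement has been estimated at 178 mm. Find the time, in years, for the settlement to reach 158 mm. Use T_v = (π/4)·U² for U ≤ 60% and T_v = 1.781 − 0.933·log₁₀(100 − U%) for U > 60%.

Drainage path length: H_d = H = 4.3 m (single drainage).
U = S(t)/S_ult = 158/178 = 0.8876.
U > 60%: T_v = 1.781 − 0.933·log₁₀(100 − 88.764) = 0.80078.
t = T_v·H_d²/c_v = 0.80078×4.3²/3.7 = 4.002 years.

t ≈ 4 years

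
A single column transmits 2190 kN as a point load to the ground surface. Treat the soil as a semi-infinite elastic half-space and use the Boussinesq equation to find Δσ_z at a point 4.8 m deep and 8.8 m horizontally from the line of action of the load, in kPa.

Δσ_z ≈ 1.14 kPa

Boussinesq vertical stress below a point load on an elastic half-space:
Δσ_z = 3P/(2πz²) · [1 + (r/z)²]^(−5/2)
r/z = 8.8/4.8 = 1.8333; [1+(r/z)²]^(−5/2) = 0.025177.
Δσ_z = 3×2190/(2π×4.8²) × 0.025177 = 45.384 × 0.025177 = 1.143 kPa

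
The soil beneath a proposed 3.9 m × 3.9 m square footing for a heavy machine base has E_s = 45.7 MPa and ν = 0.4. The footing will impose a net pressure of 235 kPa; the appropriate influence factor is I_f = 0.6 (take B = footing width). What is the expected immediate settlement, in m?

Immediate (elastic) settlement: S_e = q·B·(1−ν²)/E_s · I_f.
E_s = 45.7 MPa = 45700 kPa.
S_e = 235 × 3.9 × (1 − 0.4²) / 45700 × 0.6
    = 235 × 3.9 × 0.84 / 45700 × 0.6
    = 0.01011 m

S_e ≈ 0.0101 m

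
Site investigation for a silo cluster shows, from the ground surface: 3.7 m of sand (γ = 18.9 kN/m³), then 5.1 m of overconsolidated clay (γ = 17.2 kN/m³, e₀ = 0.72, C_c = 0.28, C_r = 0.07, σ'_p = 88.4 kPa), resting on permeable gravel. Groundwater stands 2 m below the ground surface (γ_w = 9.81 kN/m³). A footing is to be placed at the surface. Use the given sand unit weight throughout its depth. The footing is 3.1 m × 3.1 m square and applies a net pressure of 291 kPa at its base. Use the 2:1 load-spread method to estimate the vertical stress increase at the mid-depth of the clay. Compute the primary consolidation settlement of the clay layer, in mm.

S_c ≈ 77.3 mm

Mid-depth of clay below the ground surface: z = 3.7 + 5.1/2 = 6.25 m.
Total vertical stress at mid-clay: σ_v = 18.9×3.7 + 17.2×2.55 = 113.79 kPa.
Pore pressure: u = 9.81×(6.25 − 2) = 41.693 kPa.
Initial effective stress: σ'_0 = σ_v − u = 113.79 − 41.693 = 72.097 kPa.
Stress increase at mid-clay by the 2:1 spreading method:
Δσ = qBL/((B+z)(L+z)) = 291×3.1×3.1/((3.1+6.25)(3.1+6.25)) = 31.988 kPa
Final effective stress: σ'_f = 72.097 + 31.988 = 104.08 kPa.
σ'_f = 104.08 > σ'_p = 88.4 kPa, so the stress path crosses the preconsolidation pressure — recompression up to σ'_p, then virgin compression beyond:
S_c = H/(1+e₀)·[C_r·log₁₀(σ'_p/σ'_0) + C_c·log₁₀(σ'_f/σ'_p)]
    = 5.1/1.72 × [0.07×log₁₀(88.4/72.097) + 0.28×log₁₀(104.08/88.4)]
    = 2.9651 × [0.0061975 + 0.019856] = 0.07725 m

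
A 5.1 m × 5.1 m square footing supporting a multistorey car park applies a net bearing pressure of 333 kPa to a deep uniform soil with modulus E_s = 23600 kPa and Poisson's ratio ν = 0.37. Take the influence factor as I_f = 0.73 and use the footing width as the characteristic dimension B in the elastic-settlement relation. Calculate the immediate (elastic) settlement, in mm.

S_e ≈ 45.3 mm

Immediate (elastic) settlement: S_e = q·B·(1−ν²)/E_s · I_f.
S_e = 333 × 5.1 × (1 − 0.37²) / 23600 × 0.73
    = 333 × 5.1 × 0.8631 / 23600 × 0.73
    = 0.04534 m = 45.34 mm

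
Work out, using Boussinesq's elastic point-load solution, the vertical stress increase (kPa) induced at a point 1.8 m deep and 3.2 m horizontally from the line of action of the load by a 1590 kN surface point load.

Boussinesq vertical stress below a point load on an elastic half-space:
Δσ_z = 3P/(2πz²) · [1 + (r/z)²]^(−5/2)
r/z = 3.2/1.8 = 1.7778; [1+(r/z)²]^(−5/2) = 0.028323.
Δσ_z = 3×1590/(2π×1.8²) × 0.028323 = 234.31 × 0.028323 = 6.636 kPa

Δσ_z ≈ 6.64 kPa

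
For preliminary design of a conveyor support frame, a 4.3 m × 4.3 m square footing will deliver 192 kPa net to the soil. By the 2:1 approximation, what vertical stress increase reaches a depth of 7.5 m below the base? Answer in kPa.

By the 2:1 method the load spreads at 1 horizontal : 2 vertical, so at depth z the loaded area has grown by z in each plan dimension:
Δσ = qBL/((B+z)(L+z)) = 192×4.3×4.3/((4.3+7.5)(4.3+7.5)) = 25.496 kPa

Δσ_z ≈ 25.5 kPa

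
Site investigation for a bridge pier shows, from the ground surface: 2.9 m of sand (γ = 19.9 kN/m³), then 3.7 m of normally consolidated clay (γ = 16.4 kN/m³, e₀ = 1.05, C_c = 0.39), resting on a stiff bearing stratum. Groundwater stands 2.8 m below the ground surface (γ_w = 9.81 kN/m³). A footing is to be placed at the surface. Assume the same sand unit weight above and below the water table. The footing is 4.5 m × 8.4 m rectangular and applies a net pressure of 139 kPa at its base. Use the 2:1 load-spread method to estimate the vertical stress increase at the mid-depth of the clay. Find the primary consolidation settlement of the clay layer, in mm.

S_c ≈ 149 mm

Mid-depth of clay below the ground surface: z = 2.9 + 3.7/2 = 4.75 m.
Total vertical stress at mid-clay: σ_v = 19.9×2.9 + 16.4×1.85 = 88.05 kPa.
Pore pressure: u = 9.81×(4.75 − 2.8) = 19.13 kPa.
Initial effective stress: σ'_0 = σ_v − u = 88.05 − 19.13 = 68.92 kPa.
Stress increase at mid-clay by the 2:1 spreading method:
Δσ = qBL/((B+z)(L+z)) = 139×4.5×8.4/((4.5+4.75)(8.4+4.75)) = 43.196 kPa
Final effective stress: σ'_f = σ'_0 + Δσ = 68.92 + 43.196 = 112.12 kPa.
Normally consolidated clay, so the full stress increment lies on the virgin compression line:
S_c = C_c·H/(1+e₀)·log₁₀(σ'_f/σ'_0) = 0.39×3.7/(1+1.05)×log₁₀(112.12/68.92)
    = 0.7039 × 0.21134 = 0.1488 m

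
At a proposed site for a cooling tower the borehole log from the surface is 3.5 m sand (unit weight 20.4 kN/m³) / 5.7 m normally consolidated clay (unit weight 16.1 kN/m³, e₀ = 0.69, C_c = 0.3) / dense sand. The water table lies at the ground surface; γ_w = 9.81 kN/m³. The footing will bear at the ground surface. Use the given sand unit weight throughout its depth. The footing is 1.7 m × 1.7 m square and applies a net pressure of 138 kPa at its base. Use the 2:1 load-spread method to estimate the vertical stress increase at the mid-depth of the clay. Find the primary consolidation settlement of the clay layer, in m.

S_c ≈ 0.0466 m

Mid-depth of clay below the ground surface: z = 3.5 + 5.7/2 = 6.35 m.
Total vertical stress at mid-clay: σ_v = 20.4×3.5 + 16.1×2.85 = 117.28 kPa.
Pore pressure: u = 9.81×(6.35 − 0) = 62.294 kPa.
Initial effective stress: σ'_0 = σ_v − u = 117.28 − 62.294 = 54.986 kPa.
Stress increase at mid-clay by the 2:1 spreading method:
Δσ = qBL/((B+z)(L+z)) = 138×1.7×1.7/((1.7+6.35)(1.7+6.35)) = 6.1544 kPa
Final effective stress: σ'_f = σ'_0 + Δσ = 54.986 + 6.1544 = 61.14 kPa.
Normally consolidated clay, so the full stress increment lies on the virgin compression line:
S_c = C_c·H/(1+e₀)·log₁₀(σ'_f/σ'_0) = 0.3×5.7/(1+0.69)×log₁₀(61.14/54.986)
    = 1.0118 × 0.046073 = 0.04662 m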